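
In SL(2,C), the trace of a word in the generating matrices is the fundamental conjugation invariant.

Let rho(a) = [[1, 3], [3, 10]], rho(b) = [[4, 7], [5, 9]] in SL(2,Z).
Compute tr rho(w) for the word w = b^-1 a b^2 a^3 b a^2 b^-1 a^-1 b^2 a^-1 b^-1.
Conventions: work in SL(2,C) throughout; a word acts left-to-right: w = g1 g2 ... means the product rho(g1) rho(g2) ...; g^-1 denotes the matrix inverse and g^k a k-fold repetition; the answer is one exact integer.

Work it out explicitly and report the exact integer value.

736236140184491

rho(b^-1) = [[9, -7], [-5, 4]]
... * rho(a) = [[1, 3], [3, 10]]  ->  [[-12, -43], [7, 25]]
... * rho(b) = [[4, 7], [5, 9]]  ->  [[-263, -471], [153, 274]]
... * rho(b) = [[4, 7], [5, 9]]  ->  [[-3407, -6080], [1982, 3537]]
... * rho(a) = [[1, 3], [3, 10]]  ->  [[-21647, -71021], [12593, 41316]]
... * rho(a) = [[1, 3], [3, 10]]  ->  [[-234710, -775151], [136541, 450939]]
... * rho(a) = [[1, 3], [3, 10]]  ->  [[-2560163, -8455640], [1489358, 4919013]]
... * rho(b) = [[4, 7], [5, 9]]  ->  [[-52518852, -94021901], [30552497, 54696623]]
... * rho(a) = [[1, 3], [3, 10]]  ->  [[-334584555, -1097775566], [194642366, 638623721]]
... * rho(a) = [[1, 3], [3, 10]]  ->  [[-3627911253, -11981509325], [2110513529, 6970164308]]
... * rho(b^-1) = [[9, -7], [-5, 4]]  ->  [[27256345348, -22530658529], [-15856199779, 13107062529]]
... * rho(a^-1) = [[10, -3], [-3, 1]]  ->  [[340155429067, -104299694573], [-197883185377, 60675661866]]
... * rho(b) = [[4, 7], [5, 9]]  ->  [[839123243403, 1442390752312], [-488154432178, -839101340845]]
... * rho(b) = [[4, 7], [5, 9]]  ->  [[10568446735172, 18855379474629], [-6148124432937, -10968993092851]]
... * rho(a^-1) = [[10, -3], [-3, 1]]  ->  [[49118328927833, -12849960730887], [-28574265050817, 7475380205960]]
... * rho(b^-1) = [[9, -7], [-5, 4]]  ->  [[506314764004932, -395228145418379], [-294545286487153, 229921376179559]]
tr = 506314764004932 + 229921376179559 = 736236140184491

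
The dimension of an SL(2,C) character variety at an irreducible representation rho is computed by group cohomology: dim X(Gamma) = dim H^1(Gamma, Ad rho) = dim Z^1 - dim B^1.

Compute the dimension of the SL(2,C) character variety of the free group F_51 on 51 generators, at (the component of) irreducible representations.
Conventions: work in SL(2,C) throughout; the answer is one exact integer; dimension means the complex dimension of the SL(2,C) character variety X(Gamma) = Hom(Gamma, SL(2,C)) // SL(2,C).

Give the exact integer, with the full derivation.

The free group F_51: 51 generators, no relators.
Z^1(Gamma, Ad rho) = (sl_2)^51: a cocycle is a free choice of one sl_2 vector per generator, so dim Z^1 = 3*51 = 153.
dim B^1 = 3: the coboundary map is injective because an irreducible image has centralizer 0 in sl_2.
Therefore dim X = 153 - 3 = 150.

150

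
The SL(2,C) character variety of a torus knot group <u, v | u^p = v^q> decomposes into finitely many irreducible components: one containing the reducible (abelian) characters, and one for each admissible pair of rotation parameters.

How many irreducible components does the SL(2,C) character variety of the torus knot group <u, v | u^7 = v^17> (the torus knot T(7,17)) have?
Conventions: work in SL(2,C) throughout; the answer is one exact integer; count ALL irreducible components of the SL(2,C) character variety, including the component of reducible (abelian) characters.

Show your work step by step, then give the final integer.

49

For T(7,17): irreducibility forces the central element u^7 = v^17 to one of +I, -I.
On an irreducible component, tr(u) is locked at 2*cos(pi*alpha/7) for some alpha in 1..6, and tr(v) at 2*cos(pi*beta/17) for some beta in 1..16.
Consistency of u^7 = (-1)^alpha I with v^17 = (-1)^beta I forces alpha = beta (mod 2).
count pairs: odd alpha (3 choices) x odd beta (8), plus even alpha (3) x even beta (8): 3*8 + 3*8 = 48.
components with irreducible characters: 48; plus the single component of reducible (abelian) characters: total 49.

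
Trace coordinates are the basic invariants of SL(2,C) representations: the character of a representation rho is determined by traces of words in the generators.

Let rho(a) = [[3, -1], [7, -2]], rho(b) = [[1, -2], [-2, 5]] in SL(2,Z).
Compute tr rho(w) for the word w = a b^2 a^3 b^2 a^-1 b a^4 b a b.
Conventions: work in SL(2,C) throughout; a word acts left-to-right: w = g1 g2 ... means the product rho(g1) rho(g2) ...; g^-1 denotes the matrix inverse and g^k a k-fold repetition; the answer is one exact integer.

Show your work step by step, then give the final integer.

-34789925

rho(a) = [[3, -1], [7, -2]]
... * rho(b) = [[1, -2], [-2, 5]]  ->  [[5, -11], [11, -24]]
... * rho(b) = [[1, -2], [-2, 5]]  ->  [[27, -65], [59, -142]]
... * rho(a) = [[3, -1], [7, -2]]  ->  [[-374, 103], [-817, 225]]
... * rho(a) = [[3, -1], [7, -2]]  ->  [[-401, 168], [-876, 367]]
... * rho(a) = [[3, -1], [7, -2]]  ->  [[-27, 65], [-59, 142]]
... * rho(b) = [[1, -2], [-2, 5]]  ->  [[-157, 379], [-343, 828]]
... * rho(b) = [[1, -2], [-2, 5]]  ->  [[-915, 2209], [-1999, 4826]]
... * rho(a^-1) = [[-2, 1], [-7, 3]]  ->  [[-13633, 5712], [-29784, 12479]]
... * rho(b) = [[1, -2], [-2, 5]]  ->  [[-25057, 55826], [-54742, 121963]]
... * rho(a) = [[3, -1], [7, -2]]  ->  [[315611, -86595], [689515, -189184]]
... * rho(a) = [[3, -1], [7, -2]]  ->  [[340668, -142421], [744257, -311147]]
... * rho(a) = [[3, -1], [7, -2]]  ->  [[25057, -55826], [54742, -121963]]
... * rho(a) = [[3, -1], [7, -2]]  ->  [[-315611, 86595], [-689515, 189184]]
... * rho(b) = [[1, -2], [-2, 5]]  ->  [[-488801, 1064197], [-1067883, 2324950]]
... * rho(a) = [[3, -1], [7, -2]]  ->  [[5982976, -1639593], [13071001, -3582017]]
... * rho(b) = [[1, -2], [-2, 5]]  ->  [[9262162, -20163917], [20235035, -44052087]]
tr = 9262162 + -44052087 = -34789925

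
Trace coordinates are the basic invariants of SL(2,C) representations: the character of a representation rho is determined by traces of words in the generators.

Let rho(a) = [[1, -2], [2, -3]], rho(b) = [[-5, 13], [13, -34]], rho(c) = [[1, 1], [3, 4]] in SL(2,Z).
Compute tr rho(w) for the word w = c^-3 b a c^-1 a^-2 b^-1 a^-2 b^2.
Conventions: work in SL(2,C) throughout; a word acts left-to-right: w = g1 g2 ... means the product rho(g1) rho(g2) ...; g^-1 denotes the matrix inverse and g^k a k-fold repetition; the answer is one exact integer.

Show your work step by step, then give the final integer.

rho(c^-1) = [[4, -1], [-3, 1]]
... * rho(c^-1) = [[4, -1], [-3, 1]]  ->  [[19, -5], [-15, 4]]
... * rho(c^-1) = [[4, -1], [-3, 1]]  ->  [[91, -24], [-72, 19]]
... * rho(b) = [[-5, 13], [13, -34]]  ->  [[-767, 1999], [607, -1582]]
... * rho(a) = [[1, -2], [2, -3]]  ->  [[3231, -4463], [-2557, 3532]]
... * rho(c^-1) = [[4, -1], [-3, 1]]  ->  [[26313, -7694], [-20824, 6089]]
... * rho(a^-1) = [[-3, 2], [-2, 1]]  ->  [[-63551, 44932], [50294, -35559]]
... * rho(a^-1) = [[-3, 2], [-2, 1]]  ->  [[100789, -82170], [-79764, 65029]]
... * rho(b^-1) = [[-34, -13], [-13, -5]]  ->  [[-2358616, -899407], [1866599, 711787]]
... * rho(a^-1) = [[-3, 2], [-2, 1]]  ->  [[8874662, -5616639], [-7023371, 4444985]]
... * rho(a^-1) = [[-3, 2], [-2, 1]]  ->  [[-15390708, 12132685], [12180143, -9601757]]
... * rho(b) = [[-5, 13], [13, -34]]  ->  [[234678445, -612590494], [-185723556, 484801597]]
... * rho(b) = [[-5, 13], [13, -34]]  ->  [[-9137068647, 23878896581], [7231038541, -18897660526]]
tr = -9137068647 + -18897660526 = -28034729173

-28034729173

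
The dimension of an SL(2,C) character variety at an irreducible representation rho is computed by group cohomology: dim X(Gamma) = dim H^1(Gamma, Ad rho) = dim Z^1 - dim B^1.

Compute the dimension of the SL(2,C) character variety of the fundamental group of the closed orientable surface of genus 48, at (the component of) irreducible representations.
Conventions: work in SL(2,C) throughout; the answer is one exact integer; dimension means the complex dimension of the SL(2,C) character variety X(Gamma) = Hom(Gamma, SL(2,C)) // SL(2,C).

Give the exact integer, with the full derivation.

pi_1 of the closed genus-48 surface has 96 generators bound by the single product-of-commutators relator.
Unconstrained cocycle data is one sl_2 vector per generator (288 dimensions), cut by the relator condition d_2(z) = 0.
At an irreducible rho, H^2 = coker(d_2) vanishes (Poincare duality: H^2 is dual to H^0 = invariants = 0), so d_2 is surjective onto sl_2 and dim Z^1 = 288 - 3 = 285.
As always at irreducible rho, dim B^1 = 3.
dim X = dim H^1 = 285 - 3 = 282.

282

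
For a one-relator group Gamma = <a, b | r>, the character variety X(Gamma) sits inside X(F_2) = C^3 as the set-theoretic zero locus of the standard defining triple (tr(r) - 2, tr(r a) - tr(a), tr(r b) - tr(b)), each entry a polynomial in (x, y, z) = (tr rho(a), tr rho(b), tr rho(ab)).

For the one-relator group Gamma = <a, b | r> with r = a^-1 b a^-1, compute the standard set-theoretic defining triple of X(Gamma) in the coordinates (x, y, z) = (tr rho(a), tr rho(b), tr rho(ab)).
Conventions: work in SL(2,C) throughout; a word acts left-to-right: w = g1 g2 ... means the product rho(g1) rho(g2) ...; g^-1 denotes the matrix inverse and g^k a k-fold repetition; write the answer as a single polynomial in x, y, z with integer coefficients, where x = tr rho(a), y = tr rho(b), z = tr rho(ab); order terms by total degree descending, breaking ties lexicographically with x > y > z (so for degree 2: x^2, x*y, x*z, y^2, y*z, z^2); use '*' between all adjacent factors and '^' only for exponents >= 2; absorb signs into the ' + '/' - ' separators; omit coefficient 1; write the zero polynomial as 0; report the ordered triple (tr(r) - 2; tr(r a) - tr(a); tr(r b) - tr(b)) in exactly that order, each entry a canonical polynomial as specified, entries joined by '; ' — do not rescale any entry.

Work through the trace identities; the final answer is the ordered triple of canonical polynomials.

x^2*y - x*z - y - 2; x*y - x - z; x^2*y^2 - 2*x*y*z + z^2 - y - 2

trace(b a^-1) = trace(b) * trace(a) - trace(b a)   [inverse elimination on a] = x*y - z
next, trace(a^-1 b a^-1) = trace(b a^-1) * trace(a) - trace(b)   [inverse elimination on a] = x^2*y - x*z - y
trace(b^2) = trace(b) * trace(b) - trace(1) = y^2 - 2
trace(b^2 a) = trace(b) * trace(a b) - trace(a) = y*z - x
trace(b a^-1 b) = trace(b^2) * trace(a) - trace(b^2 a) = x*y^2 - y*z - x
trace(b a b a) = trace(b a) * trace(b a) - trace(1) = z^2 - 2
trace(b a^-1 b a) = trace(b a b) * trace(a) - trace(b a b a) = x*y*z - x^2 - z^2 + 2
trace(a^-1 b a^-1 b) = trace(b a^-1 b) * trace(a) - trace(b a^-1 b a) = x^2*y^2 - 2*x*y*z + z^2 - 2
assemble the triple (trace(r) - 2; trace(r a) - x; trace(r b) - y)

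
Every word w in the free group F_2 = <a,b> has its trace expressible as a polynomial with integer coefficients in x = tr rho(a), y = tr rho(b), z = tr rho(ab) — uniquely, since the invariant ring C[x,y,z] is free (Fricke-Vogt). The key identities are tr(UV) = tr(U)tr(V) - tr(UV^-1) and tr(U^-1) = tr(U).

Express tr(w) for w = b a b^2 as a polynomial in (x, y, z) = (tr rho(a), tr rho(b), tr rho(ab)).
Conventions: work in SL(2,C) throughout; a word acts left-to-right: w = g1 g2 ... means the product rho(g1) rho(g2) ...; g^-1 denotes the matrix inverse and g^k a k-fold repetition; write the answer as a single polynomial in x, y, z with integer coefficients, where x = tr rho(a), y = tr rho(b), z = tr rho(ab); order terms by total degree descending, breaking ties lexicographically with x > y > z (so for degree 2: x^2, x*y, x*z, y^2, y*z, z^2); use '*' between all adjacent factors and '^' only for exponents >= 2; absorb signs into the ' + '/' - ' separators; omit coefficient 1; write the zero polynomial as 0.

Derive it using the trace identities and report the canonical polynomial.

trace(b a b) = trace(b) * trace(a b) - trace(a) = y*z - x
trace(b a b^2) = trace(b) * trace(b a b) - trace(b a) = y^2*z - x*y - z

y^2*z - x*y - z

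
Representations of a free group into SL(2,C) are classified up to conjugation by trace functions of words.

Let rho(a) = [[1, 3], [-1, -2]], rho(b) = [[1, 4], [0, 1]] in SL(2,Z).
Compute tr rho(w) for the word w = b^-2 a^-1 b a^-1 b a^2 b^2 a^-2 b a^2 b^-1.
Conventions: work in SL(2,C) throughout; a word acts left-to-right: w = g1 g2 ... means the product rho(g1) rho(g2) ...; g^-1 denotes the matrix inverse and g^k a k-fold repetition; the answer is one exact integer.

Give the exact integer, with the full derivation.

rho(b^-1) = [[1, -4], [0, 1]]
... * rho(b^-1) = [[1, -4], [0, 1]]  ->  [[1, -8], [0, 1]]
... * rho(a^-1) = [[-2, -3], [1, 1]]  ->  [[-10, -11], [1, 1]]
... * rho(b) = [[1, 4], [0, 1]]  ->  [[-10, -51], [1, 5]]
... * rho(a^-1) = [[-2, -3], [1, 1]]  ->  [[-31, -21], [3, 2]]
... * rho(b) = [[1, 4], [0, 1]]  ->  [[-31, -145], [3, 14]]
... * rho(a) = [[1, 3], [-1, -2]]  ->  [[114, 197], [-11, -19]]
... * rho(a) = [[1, 3], [-1, -2]]  ->  [[-83, -52], [8, 5]]
... * rho(b) = [[1, 4], [0, 1]]  ->  [[-83, -384], [8, 37]]
... * rho(b) = [[1, 4], [0, 1]]  ->  [[-83, -716], [8, 69]]
... * rho(a^-1) = [[-2, -3], [1, 1]]  ->  [[-550, -467], [53, 45]]
... * rho(a^-1) = [[-2, -3], [1, 1]]  ->  [[633, 1183], [-61, -114]]
... * rho(b) = [[1, 4], [0, 1]]  ->  [[633, 3715], [-61, -358]]
... * rho(a) = [[1, 3], [-1, -2]]  ->  [[-3082, -5531], [297, 533]]
... * rho(a) = [[1, 3], [-1, -2]]  ->  [[2449, 1816], [-236, -175]]
... * rho(b^-1) = [[1, -4], [0, 1]]  ->  [[2449, -7980], [-236, 769]]
tr = 2449 + 769 = 3218

3218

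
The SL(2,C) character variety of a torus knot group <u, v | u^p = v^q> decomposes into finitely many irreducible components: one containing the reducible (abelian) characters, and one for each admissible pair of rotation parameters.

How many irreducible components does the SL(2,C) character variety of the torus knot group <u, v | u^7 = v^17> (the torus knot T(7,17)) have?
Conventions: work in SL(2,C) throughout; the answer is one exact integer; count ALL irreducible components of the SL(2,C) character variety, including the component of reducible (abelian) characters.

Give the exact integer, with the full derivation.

In the torus knot group T(7,17), u^7 = v^17 is central, so an irreducible representation sends it to +I or -I (Schur).
On an irreducible component, tr(u) is locked at 2*cos(pi*alpha/7) for some alpha in 1..6, and tr(v) at 2*cos(pi*beta/17) for some beta in 1..16.
The two central values (-1)^alpha I and (-1)^beta I must be the same matrix, so alpha and beta share a parity.
count pairs: odd alpha (3 choices) x odd beta (8), plus even alpha (3) x even beta (8): 3*8 + 3*8 = 48.
That is 48 components of irreducible characters, and with the reducible (abelian) component the total is 49.

49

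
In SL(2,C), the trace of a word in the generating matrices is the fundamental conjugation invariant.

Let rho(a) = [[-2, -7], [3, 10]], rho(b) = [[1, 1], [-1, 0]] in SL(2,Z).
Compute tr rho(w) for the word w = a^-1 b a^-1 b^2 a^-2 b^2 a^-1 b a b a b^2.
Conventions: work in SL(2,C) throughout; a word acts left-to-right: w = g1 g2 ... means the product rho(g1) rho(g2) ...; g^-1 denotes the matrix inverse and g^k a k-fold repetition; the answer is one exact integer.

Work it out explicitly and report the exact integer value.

488

rho(a^-1) = [[10, 7], [-3, -2]]
... * rho(b) = [[1, 1], [-1, 0]]  ->  [[3, 10], [-1, -3]]
... * rho(a^-1) = [[10, 7], [-3, -2]]  ->  [[0, 1], [-1, -1]]
... * rho(b) = [[1, 1], [-1, 0]]  ->  [[-1, 0], [0, -1]]
... * rho(b) = [[1, 1], [-1, 0]]  ->  [[-1, -1], [1, 0]]
... * rho(a^-1) = [[10, 7], [-3, -2]]  ->  [[-7, -5], [10, 7]]
... * rho(a^-1) = [[10, 7], [-3, -2]]  ->  [[-55, -39], [79, 56]]
... * rho(b) = [[1, 1], [-1, 0]]  ->  [[-16, -55], [23, 79]]
... * rho(b) = [[1, 1], [-1, 0]]  ->  [[39, -16], [-56, 23]]
... * rho(a^-1) = [[10, 7], [-3, -2]]  ->  [[438, 305], [-629, -438]]
... * rho(b) = [[1, 1], [-1, 0]]  ->  [[133, 438], [-191, -629]]
... * rho(a) = [[-2, -7], [3, 10]]  ->  [[1048, 3449], [-1505, -4953]]
... * rho(b) = [[1, 1], [-1, 0]]  ->  [[-2401, 1048], [3448, -1505]]
... * rho(a) = [[-2, -7], [3, 10]]  ->  [[7946, 27287], [-11411, -39186]]
... * rho(b) = [[1, 1], [-1, 0]]  ->  [[-19341, 7946], [27775, -11411]]
... * rho(b) = [[1, 1], [-1, 0]]  ->  [[-27287, -19341], [39186, 27775]]
tr = -27287 + 27775 = 488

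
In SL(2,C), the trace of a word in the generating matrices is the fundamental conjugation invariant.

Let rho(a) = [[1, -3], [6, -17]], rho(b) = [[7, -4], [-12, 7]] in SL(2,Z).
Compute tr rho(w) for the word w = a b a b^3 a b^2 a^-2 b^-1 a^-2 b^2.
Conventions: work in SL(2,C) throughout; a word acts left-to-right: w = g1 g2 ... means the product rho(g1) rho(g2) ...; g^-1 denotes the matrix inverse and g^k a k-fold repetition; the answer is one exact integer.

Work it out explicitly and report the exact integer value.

-115588592610788356

rho(a) = [[1, -3], [6, -17]]
... * rho(b) = [[7, -4], [-12, 7]]  ->  [[43, -25], [246, -143]]
... * rho(a) = [[1, -3], [6, -17]]  ->  [[-107, 296], [-612, 1693]]
... * rho(b) = [[7, -4], [-12, 7]]  ->  [[-4301, 2500], [-24600, 14299]]
... * rho(b) = [[7, -4], [-12, 7]]  ->  [[-60107, 34704], [-343788, 198493]]
... * rho(b) = [[7, -4], [-12, 7]]  ->  [[-837197, 483356], [-4788432, 2764603]]
... * rho(a) = [[1, -3], [6, -17]]  ->  [[2062939, -5705461], [11799186, -32632955]]
... * rho(b) = [[7, -4], [-12, 7]]  ->  [[82906105, -48189983], [474189762, -275627429]]
... * rho(b) = [[7, -4], [-12, 7]]  ->  [[1158622531, -668954301], [6626857482, -3826151051]]
... * rho(a^-1) = [[-17, 3], [-6, 1]]  ->  [[-15682857221, 2806913292], [-89699670888, 16054421395]]
... * rho(a^-1) = [[-17, 3], [-6, 1]]  ->  [[249767093005, -44241658371], [1428567876726, -253044591269]]
... * rho(b^-1) = [[7, 4], [12, 7]]  ->  [[1217469750583, 689376763423], [6963440041854, 3942959368021]]
... * rho(a^-1) = [[-17, 3], [-6, 1]]  ->  [[-24833246340449, 4341786015172], [-142036236919644, 24833279493583]]
... * rho(a^-1) = [[-17, 3], [-6, 1]]  ->  [[396114471696601, -70157953006175], [2265616350672450, -401275431265349]]
... * rho(b) = [[7, -4], [-12, 7]]  ->  [[3614696737950307, -2075563557829629], [20674619629891338, -11871393421547243]]
... * rho(b) = [[7, -4], [-12, 7]]  ->  [[50209639859607697, -28987731856608631], [287179058467806282, -165798232470396053]]
tr = 50209639859607697 + -165798232470396053 = -115588592610788356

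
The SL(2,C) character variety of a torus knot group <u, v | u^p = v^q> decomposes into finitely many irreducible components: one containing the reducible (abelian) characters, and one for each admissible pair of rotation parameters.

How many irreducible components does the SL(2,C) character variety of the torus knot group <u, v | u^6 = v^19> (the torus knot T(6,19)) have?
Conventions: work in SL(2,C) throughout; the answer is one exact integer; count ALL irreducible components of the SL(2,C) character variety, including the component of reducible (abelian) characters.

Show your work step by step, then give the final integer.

Gamma = < u, v | u^6 = v^19 > (torus knot T(6,19)); the central element u^6 = v^19 acts as +I or -I in any irreducible SL(2,C) representation.
This locks tr(u) to 2*cos(pi*alpha/6), alpha in 1..5, and tr(v) to 2*cos(pi*beta/19), beta in 1..18, on each component of irreducible characters.
u^6 = (-1)^alpha I and v^19 = (-1)^beta I must agree, so alpha and beta have equal parity.
Enumerate parity-matched pairs: 3*9 odd-odd plus 2*9 even-even gives 45.
components with irreducible characters: 45; plus the single component of reducible (abelian) characters: total 46.

46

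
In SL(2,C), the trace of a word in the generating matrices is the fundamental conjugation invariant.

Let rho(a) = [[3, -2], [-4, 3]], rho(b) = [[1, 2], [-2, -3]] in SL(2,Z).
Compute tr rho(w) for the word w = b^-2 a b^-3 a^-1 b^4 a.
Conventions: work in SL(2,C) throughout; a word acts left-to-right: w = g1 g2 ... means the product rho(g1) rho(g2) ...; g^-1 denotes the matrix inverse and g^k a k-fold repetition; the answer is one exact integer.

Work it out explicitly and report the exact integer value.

rho(b^-1) = [[-3, -2], [2, 1]]
... * rho(b^-1) = [[-3, -2], [2, 1]]  ->  [[5, 4], [-4, -3]]
... * rho(a) = [[3, -2], [-4, 3]]  ->  [[-1, 2], [0, -1]]
... * rho(b^-1) = [[-3, -2], [2, 1]]  ->  [[7, 4], [-2, -1]]
... * rho(b^-1) = [[-3, -2], [2, 1]]  ->  [[-13, -10], [4, 3]]
... * rho(b^-1) = [[-3, -2], [2, 1]]  ->  [[19, 16], [-6, -5]]
... * rho(a^-1) = [[3, 2], [4, 3]]  ->  [[121, 86], [-38, -27]]
... * rho(b) = [[1, 2], [-2, -3]]  ->  [[-51, -16], [16, 5]]
... * rho(b) = [[1, 2], [-2, -3]]  ->  [[-19, -54], [6, 17]]
... * rho(b) = [[1, 2], [-2, -3]]  ->  [[89, 124], [-28, -39]]
... * rho(b) = [[1, 2], [-2, -3]]  ->  [[-159, -194], [50, 61]]
... * rho(a) = [[3, -2], [-4, 3]]  ->  [[299, -264], [-94, 83]]
tr = 299 + 83 = 382

382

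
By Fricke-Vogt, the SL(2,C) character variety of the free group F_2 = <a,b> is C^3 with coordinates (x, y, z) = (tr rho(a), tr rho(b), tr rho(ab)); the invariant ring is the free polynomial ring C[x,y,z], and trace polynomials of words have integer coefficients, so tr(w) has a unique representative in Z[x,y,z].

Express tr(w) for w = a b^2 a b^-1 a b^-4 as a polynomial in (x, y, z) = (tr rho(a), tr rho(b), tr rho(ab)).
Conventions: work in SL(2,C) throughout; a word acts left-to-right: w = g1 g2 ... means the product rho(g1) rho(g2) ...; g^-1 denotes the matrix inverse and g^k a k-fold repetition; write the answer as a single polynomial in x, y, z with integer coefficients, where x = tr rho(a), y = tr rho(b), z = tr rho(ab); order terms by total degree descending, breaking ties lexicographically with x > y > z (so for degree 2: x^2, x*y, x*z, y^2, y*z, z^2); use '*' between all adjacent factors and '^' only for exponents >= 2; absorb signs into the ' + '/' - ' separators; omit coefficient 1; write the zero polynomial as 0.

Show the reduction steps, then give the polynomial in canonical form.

trace(b^2 a) = trace(b) * trace(a b) - trace(a) = y*z - x
trace(b^2) = trace(b) * trace(b) - trace(1) = y^2 - 2
reduce: trace(a b^2 a) = trace(a) * trace(b^2 a) - trace(b^2) = x*y*z - x^2 - y^2 + 2
so trace(a b^2 a^2) = trace(a) * trace(a b^2 a) - trace(a b^2) = x^2*y*z - x^3 - x*y^2 - y*z + 3*x
trace(a b a b) = trace(a b) * trace(a b) - trace(1) = z^2 - 2
trace(a b a) = trace(a) * trace(b a) - trace(b) = x*z - y
trace(b a b^2 a) = trace(b) * trace(a b a b) - trace(a b a) = y*z^2 - x*z - y
trace(b a b^2) = trace(b) * trace(b a b) - trace(b a) = y^2*z - x*y - z
trace(a b^2 a^2 b) = trace(a) * trace(b a b^2 a) - trace(b a b^2) = x*y*z^2 - x^2*z - y^2*z + z
so trace(a b^2 a^2 b^-1) = trace(a b^2 a^2) * trace(b) - trace(a b^2 a^2 b) = x^2*y^2*z - x^3*y - x*y^3 - x*y*z^2 + x^2*z + 3*x*y - z
reduce: trace(a b^-2 a b^2 a) = trace(a b^2 a^2 b^-1) * trace(b) - trace(a b^2 a^2) = x^2*y^3*z - x^3*y^2 - x*y^4 - x*y^2*z^2 + x^3 + 4*x*y^2 - 3*x
trace(a b a^2 b) = trace(a) * trace(b a b a) - trace(b a b) = x*z^2 - y*z - x
reduce: trace(a b a^2) = trace(a) * trace(b a^2) - trace(b a) = x^2*z - x*y - z
trace(a b^2 a b a) = trace(b) * trace(a b a^2 b) - trace(a b a^2) = x*y*z^2 - x^2*z - y^2*z + z
trace(a b a b a b) = trace(b a) * trace(b a b a) - trace(b^-1 a^-1) = z^3 - 3*z
so trace(a b^2 a b a b) = trace(b) * trace(a b a b a b) - trace(a b a b a) = y*z^3 - x*z^2 - 2*y*z + x
reduce: trace(b^-1 a b^2 a b a) = trace(a b^2 a b a) * trace(b) - trace(a b^2 a b a b) = x*y^2*z^2 - x^2*y*z - y^3*z - y*z^3 + x*z^2 + 3*y*z - x
so trace(a b^-2 a b^2 a b) = trace(b^-1 a b^2 a b a) * trace(b) - trace(b^-1 a b^2 a b a b) = x*y^3*z^2 - x^2*y^2*z - y^4*z - y^2*z^3 + x^2*z + 4*y^2*z - x*y - z
trace(b^-1 a b^2 a b^-1 a b^-1) = trace(a b^-2 a b^2 a) * trace(b) - trace(a b^-2 a b^2 a b) = x^2*y^4*z - x^3*y^3 - x*y^5 - 2*x*y^3*z^2 + x^2*y^2*z + y^4*z + y^2*z^3 + x^3*y + 4*x*y^3 - x^2*z - 4*y^2*z - 2*x*y + z
reduce: trace(b^-1 a b^2 a b^-1 a) = trace(a b^-1 a b^2 a) * trace(b) - trace(a b^-1 a b^2 a b) = x^2*y^3*z - x^3*y^2 - x*y^4 - 2*x*y^2*z^2 + 2*x^2*y*z + y^3*z + y*z^3 + 3*x*y^2 - x*z^2 - 4*y*z + x
trace(a b^2 a b^-1 a b^-3) = trace(b^-1 a b^2 a b^-1 a b^-1) * trace(b) - trace(b^-1 a b^2 a b^-1 a) = x^2*y^5*z - x^3*y^4 - x*y^6 - 2*x*y^4*z^2 + y^5*z + y^3*z^3 + 2*x^3*y^2 + 5*x*y^4 + 2*x*y^2*z^2 - 3*x^2*y*z - 5*y^3*z - y*z^3 - 5*x*y^2 + x*z^2 + 5*y*z - x
trace(a b^2 a b^-1 a b^-4) = trace(a b^2 a b^-1 a b^-3) * trace(b) - trace(a b^2 a b^-1 a b^-2) = x^2*y^6*z - x^3*y^5 - x*y^7 - 2*x*y^5*z^2 - x^2*y^4*z + y^6*z + y^4*z^3 + 3*x^3*y^3 + 6*x*y^5 + 4*x*y^3*z^2 - 4*x^2*y^2*z - 6*y^4*z - 2*y^2*z^3 - x^3*y - 9*x*y^3 + x*y*z^2 + x^2*z + 9*y^2*z + x*y - z

x^2*y^6*z - x^3*y^5 - x*y^7 - 2*x*y^5*z^2 - x^2*y^4*z + y^6*z + y^4*z^3 + 3*x^3*y^3 + 6*x*y^5 + 4*x*y^3*z^2 - 4*x^2*y^2*z - 6*y^4*z - 2*y^2*z^3 - x^3*y - 9*x*y^3 + x*y*z^2 + x^2*z + 9*y^2*z + x*y - z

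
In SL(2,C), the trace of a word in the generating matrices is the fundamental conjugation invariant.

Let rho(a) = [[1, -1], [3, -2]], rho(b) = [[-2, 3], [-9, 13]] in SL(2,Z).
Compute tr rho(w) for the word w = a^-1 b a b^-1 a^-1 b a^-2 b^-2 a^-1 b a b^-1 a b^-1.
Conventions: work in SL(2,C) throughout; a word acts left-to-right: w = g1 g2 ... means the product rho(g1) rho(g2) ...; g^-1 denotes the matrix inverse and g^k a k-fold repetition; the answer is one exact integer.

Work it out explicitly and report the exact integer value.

-14374702

rho(a^-1) = [[-2, 1], [-3, 1]]
... * rho(b) = [[-2, 3], [-9, 13]]  ->  [[-5, 7], [-3, 4]]
... * rho(a) = [[1, -1], [3, -2]]  ->  [[16, -9], [9, -5]]
... * rho(b^-1) = [[13, -3], [9, -2]]  ->  [[127, -30], [72, -17]]
... * rho(a^-1) = [[-2, 1], [-3, 1]]  ->  [[-164, 97], [-93, 55]]
... * rho(b) = [[-2, 3], [-9, 13]]  ->  [[-545, 769], [-309, 436]]
... * rho(a^-1) = [[-2, 1], [-3, 1]]  ->  [[-1217, 224], [-690, 127]]
... * rho(a^-1) = [[-2, 1], [-3, 1]]  ->  [[1762, -993], [999, -563]]
... * rho(b^-1) = [[13, -3], [9, -2]]  ->  [[13969, -3300], [7920, -1871]]
... * rho(b^-1) = [[13, -3], [9, -2]]  ->  [[151897, -35307], [86121, -20018]]
... * rho(a^-1) = [[-2, 1], [-3, 1]]  ->  [[-197873, 116590], [-112188, 66103]]
... * rho(b) = [[-2, 3], [-9, 13]]  ->  [[-653564, 922051], [-370551, 522775]]
... * rho(a) = [[1, -1], [3, -2]]  ->  [[2112589, -1190538], [1197774, -674999]]
... * rho(b^-1) = [[13, -3], [9, -2]]  ->  [[16748815, -3956691], [9496071, -2243324]]
... * rho(a) = [[1, -1], [3, -2]]  ->  [[4878742, -8835433], [2766099, -5009423]]
... * rho(b^-1) = [[13, -3], [9, -2]]  ->  [[-16095251, 3034640], [-9125520, 1720549]]
tr = -16095251 + 1720549 = -14374702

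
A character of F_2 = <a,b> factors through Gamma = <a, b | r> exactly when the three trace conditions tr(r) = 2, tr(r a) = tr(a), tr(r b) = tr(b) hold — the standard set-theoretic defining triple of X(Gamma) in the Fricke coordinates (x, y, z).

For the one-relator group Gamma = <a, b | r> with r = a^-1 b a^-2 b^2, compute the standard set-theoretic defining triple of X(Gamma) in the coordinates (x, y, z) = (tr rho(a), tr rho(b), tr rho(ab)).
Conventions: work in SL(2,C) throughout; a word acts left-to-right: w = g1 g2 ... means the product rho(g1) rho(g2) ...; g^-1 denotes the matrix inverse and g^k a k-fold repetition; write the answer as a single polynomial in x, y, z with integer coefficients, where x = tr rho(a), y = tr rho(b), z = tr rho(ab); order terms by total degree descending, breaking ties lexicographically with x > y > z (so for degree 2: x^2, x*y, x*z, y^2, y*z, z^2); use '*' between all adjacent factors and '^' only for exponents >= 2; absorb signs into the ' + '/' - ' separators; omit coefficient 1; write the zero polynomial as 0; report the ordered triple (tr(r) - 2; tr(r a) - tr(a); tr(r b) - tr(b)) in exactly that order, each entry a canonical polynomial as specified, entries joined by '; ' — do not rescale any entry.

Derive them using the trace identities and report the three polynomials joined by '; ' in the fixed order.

x^3*y^3 - 2*x^2*y^2*z - x^3*y - x*y^3 + x*y*z^2 + x^2*z + y^2*z + x*y - z - 2; x^2*y^3 - x*y^2*z - 2*x^2*y - y^3 + x*z - x + 3*y; x^3*y^4 - 2*x^2*y^3*z - 2*x^3*y^2 - x*y^4 + x*y^2*z^2 + 3*x^2*y*z + y^3*z + 2*x*y^2 - x*z^2 - 2*y*z + x - y

trace(b^2) = trace(b) * trace(b) - trace(1)   [square of b] = y^2 - 2
and trace(b^3) = trace(b) * trace(b^2) - trace(b)   [square of b] = y^3 - 3*y
trace(a b^2) = trace(b) * trace(a b) - trace(a)   [square of b] = y*z - x
trace(b^3 a) = trace(b) * trace(a b^2) - trace(a b)   [square of b] = y^2*z - x*y - z
next, trace(b a^-1 b^2) = trace(b^3) * trace(a) - trace(b^3 a)   [inverse elimination on a] = x*y^3 - y^2*z - 2*x*y + z
trace(a b a b) = trace(a b) * trace(a b) - trace(1)   [split at a repeated a] = z^2 - 2
trace(a b a) = trace(a) * trace(b a) - trace(b)   [square of a] = x*z - y
trace(b^2 a b a) = trace(b) * trace(a b a b) - trace(a b a)   [square of b] = y*z^2 - x*z - y
and trace(b a^-1 b^2 a) = trace(b^2 a b) * trace(a) - trace(b^2 a b a)   [inverse elimination on a] = x*y^2*z - x^2*y - y*z^2 + y
and trace(b^2 a^-1 b a^-1) = trace(b a^-1 b^2) * trace(a) - trace(b a^-1 b^2 a)   [inverse elimination on a] = x^2*y^3 - 2*x*y^2*z - x^2*y + y*z^2 + x*z - y
trace(a^-1 b a^-2 b^2) = trace(b^2 a^-1 b a^-1) * trace(a) - trace(b^2 a^-1 b)   [inverse elimination on a] = x^3*y^3 - 2*x^2*y^2*z - x^3*y - x*y^3 + x*y*z^2 + x^2*z + y^2*z + x*y - z
and trace(b a^-2 b^2) = trace(b^3 a^-1) * trace(a) - trace(b^3)   [inverse elimination on a] = x^2*y^3 - x*y^2*z - 2*x^2*y - y^3 + x*z + 3*y
and trace(b^4) = trace(b) * trace(b^3) - trace(b^2)   [square of b] = y^4 - 4*y^2 + 2
next, trace(b^4 a) = trace(b) * trace(b^2 a b) - trace(b^2 a)   [square of b] = y^3*z - x*y^2 - 2*y*z + x
trace(a^-1 b^4) = trace(b^4) * trace(a) - trace(b^4 a)   [inverse elimination on a] = x*y^4 - y^3*z - 3*x*y^2 + 2*y*z + x
trace(b a^-2 b^3) = trace(a^-1 b^4) * trace(a) - trace(a^-1 b^4 a)   [inverse elimination on a] = x^2*y^4 - x*y^3*z - 3*x^2*y^2 - y^4 + 2*x*y*z + x^2 + 4*y^2 - 2
next, trace(b^3 a b a) = trace(b) * trace(b a b a b) - trace(b a b a)   [square of b] = y^2*z^2 - x*y*z - y^2 - z^2 + 2
and trace(a^-1 b^3 a b) = trace(b^3 a b) * trace(a) - trace(b^3 a b a)   [inverse elimination on a] = x*y^3*z - x^2*y^2 - y^2*z^2 - x*y*z + x^2 + y^2 + z^2 - 2
trace(b a^-2 b^3 a) = trace(a^-1 b^3 a b) * trace(a) - trace(a^-1 b^3 a b a)   [inverse elimination on a] = x^2*y^3*z - x^3*y^2 - x*y^2*z^2 - x^2*y*z - y^3*z + x^3 + 2*x*y^2 + x*z^2 + 2*y*z - 3*x
trace(a^-1 b a^-2 b^3) = trace(b a^-2 b^3) * trace(a) - trace(b a^-2 b^3 a)   [inverse elimination on a] = x^3*y^4 - 2*x^2*y^3*z - 2*x^3*y^2 - x*y^4 + x*y^2*z^2 + 3*x^2*y*z + y^3*z + 2*x*y^2 - x*z^2 - 2*y*z + x
assemble the triple (trace(r) - 2; trace(r a) - x; trace(r b) - y)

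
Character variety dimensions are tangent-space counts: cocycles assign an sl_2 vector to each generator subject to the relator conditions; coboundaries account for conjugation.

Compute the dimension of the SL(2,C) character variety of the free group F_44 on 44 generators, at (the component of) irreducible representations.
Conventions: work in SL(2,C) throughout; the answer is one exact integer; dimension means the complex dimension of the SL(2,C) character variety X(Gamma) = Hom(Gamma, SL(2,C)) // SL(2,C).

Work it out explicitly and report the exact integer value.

129

The free group F_44: 44 generators, no relators.
A cocycle picks one sl_2 vector per generator freely, giving dim Z^1 = 3*44 = 132.
dim B^1 = 3: the coboundary map is injective because an irreducible image has centralizer 0 in sl_2.
dim X = dim H^1 = dim Z^1 - dim B^1 = 132 - 3 = 129.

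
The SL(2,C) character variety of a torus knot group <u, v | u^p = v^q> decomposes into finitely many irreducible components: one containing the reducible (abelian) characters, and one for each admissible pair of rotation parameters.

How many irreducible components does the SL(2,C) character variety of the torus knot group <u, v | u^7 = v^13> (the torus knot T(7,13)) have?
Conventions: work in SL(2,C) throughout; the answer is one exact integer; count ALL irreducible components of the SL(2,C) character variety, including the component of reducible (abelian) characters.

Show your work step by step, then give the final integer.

For T(7,13): irreducibility forces the central element u^7 = v^13 to one of +I, -I.
This locks tr(u) to 2*cos(pi*alpha/7), alpha in 1..6, and tr(v) to 2*cos(pi*beta/13), beta in 1..12, on each component of irreducible characters.
u^7 = (-1)^alpha I and v^13 = (-1)^beta I must agree, so alpha and beta have equal parity.
count pairs: odd alpha (3 choices) x odd beta (6), plus even alpha (3) x even beta (6): 3*6 + 3*6 = 36.
Total: 36 irreducible-character components + 1 reducible (abelian) component = 37.

37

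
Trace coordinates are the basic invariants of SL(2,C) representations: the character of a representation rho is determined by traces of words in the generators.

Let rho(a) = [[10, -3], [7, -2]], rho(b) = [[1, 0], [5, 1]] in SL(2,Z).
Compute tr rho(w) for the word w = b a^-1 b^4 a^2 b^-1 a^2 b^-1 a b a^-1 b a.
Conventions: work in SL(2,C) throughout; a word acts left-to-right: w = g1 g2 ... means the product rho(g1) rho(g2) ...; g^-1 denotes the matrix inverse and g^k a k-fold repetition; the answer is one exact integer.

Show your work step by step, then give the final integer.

6710443142

rho(b) = [[1, 0], [5, 1]]
... * rho(a^-1) = [[-2, 3], [-7, 10]]  ->  [[-2, 3], [-17, 25]]
... * rho(b) = [[1, 0], [5, 1]]  ->  [[13, 3], [108, 25]]
... * rho(b) = [[1, 0], [5, 1]]  ->  [[28, 3], [233, 25]]
... * rho(b) = [[1, 0], [5, 1]]  ->  [[43, 3], [358, 25]]
... * rho(b) = [[1, 0], [5, 1]]  ->  [[58, 3], [483, 25]]
... * rho(a) = [[10, -3], [7, -2]]  ->  [[601, -180], [5005, -1499]]
... * rho(a) = [[10, -3], [7, -2]]  ->  [[4750, -1443], [39557, -12017]]
... * rho(b^-1) = [[1, 0], [-5, 1]]  ->  [[11965, -1443], [99642, -12017]]
... * rho(a) = [[10, -3], [7, -2]]  ->  [[109549, -33009], [912301, -274892]]
... * rho(a) = [[10, -3], [7, -2]]  ->  [[864427, -262629], [7198766, -2187119]]
... * rho(b^-1) = [[1, 0], [-5, 1]]  ->  [[2177572, -262629], [18134361, -2187119]]
... * rho(a) = [[10, -3], [7, -2]]  ->  [[19937317, -6007458], [166033777, -50028845]]
... * rho(b) = [[1, 0], [5, 1]]  ->  [[-10099973, -6007458], [-84110448, -50028845]]
... * rho(a^-1) = [[-2, 3], [-7, 10]]  ->  [[62252152, -90374499], [518422811, -752619794]]
... * rho(b) = [[1, 0], [5, 1]]  ->  [[-389620343, -90374499], [-3244676159, -752619794]]
... * rho(a) = [[10, -3], [7, -2]]  ->  [[-4528824923, 1349610027], [-37715100148, 11239268065]]
tr = -4528824923 + 11239268065 = 6710443142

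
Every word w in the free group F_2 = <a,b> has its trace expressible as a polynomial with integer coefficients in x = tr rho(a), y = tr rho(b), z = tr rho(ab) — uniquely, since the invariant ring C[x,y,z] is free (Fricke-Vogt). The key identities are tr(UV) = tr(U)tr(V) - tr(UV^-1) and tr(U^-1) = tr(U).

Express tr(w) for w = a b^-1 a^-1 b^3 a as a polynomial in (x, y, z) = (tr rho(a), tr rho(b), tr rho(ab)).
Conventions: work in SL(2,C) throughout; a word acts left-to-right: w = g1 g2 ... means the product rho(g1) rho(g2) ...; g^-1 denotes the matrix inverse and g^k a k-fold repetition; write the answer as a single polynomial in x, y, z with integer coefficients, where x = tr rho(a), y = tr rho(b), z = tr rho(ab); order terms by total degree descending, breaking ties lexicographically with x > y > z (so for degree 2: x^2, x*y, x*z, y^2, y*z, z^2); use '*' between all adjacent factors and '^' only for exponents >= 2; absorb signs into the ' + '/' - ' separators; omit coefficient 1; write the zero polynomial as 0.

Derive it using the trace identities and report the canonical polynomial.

-x^2*y^3*z + x^3*y^2 + x*y^4 + x*y^2*z^2 + x^2*y*z - x^3 - 5*x*y^2 - x*z^2 + y*z + 3*x

next, tr(b a b) = tr(b) tr(a b) - tr(a)  (reduce the b square) = y*z - x
next, tr(b^3 a) = tr(b) tr(b a b) - tr(b a)  (reduce the b square) = y^2*z - x*y - z
next, tr(b^2) = tr(b) tr(b) - tr(1)  (reduce the b square) = y^2 - 2
tr(b^3) = tr(b) tr(b^2) - tr(b)  (reduce the b square) = y^3 - 3*y
and tr(a^2 b^3) = tr(a) tr(b^3 a) - tr(b^3)  (reduce the a square) = x*y^2*z - x^2*y - y^3 - x*z + 3*y
tr(a^2 b) = tr(a) tr(b a) - tr(b)  (reduce the a square) = x*z - y
tr(a^2) = tr(a) tr(a) - tr(1)  (reduce the a square) = x^2 - 2
next, tr(a^2 b^2) = tr(b) tr(a^2 b) - tr(a^2)  (reduce the b square) = x*y*z - x^2 - y^2 + 2
tr(b^3 a^2 b) = tr(b) tr(a^2 b^3) - tr(a^2 b^2)  (reduce the b square) = x*y^3*z - x^2*y^2 - y^4 - 2*x*y*z + x^2 + 4*y^2 - 2
and tr(b a b a) = tr(b a) tr(b a) - tr(1)  (split on b) = z^2 - 2
next, tr(a^2 b a b) = tr(a) tr(b a b a) - tr(b a b)  (reduce the a square) = x*z^2 - y*z - x
and tr(a^2 b a) = tr(a) tr(a b a) - tr(a b)  (reduce the a square) = x^2*z - x*y - z
tr(b a^2 b a b) = tr(b) tr(a^2 b a b) - tr(a^2 b a)  (reduce the b square) = x*y*z^2 - x^2*z - y^2*z + z
tr(b^3 a^2 b a) = tr(b) tr(b a^2 b a b) - tr(b a^2 b a)  (reduce the b square) = x*y^2*z^2 - x^2*y*z - y^3*z - x*z^2 + 2*y*z + x
tr(a^-1 b^3 a^2 b) = tr(b^3 a^2 b) tr(a) - tr(b^3 a^2 b a)  (eliminate a^-1) = x^2*y^3*z - x^3*y^2 - x*y^4 - x*y^2*z^2 - x^2*y*z + y^3*z + x^3 + 4*x*y^2 + x*z^2 - 2*y*z - 3*x
tr(a b^-1 a^-1 b^3 a) = tr(a^-1 b^3 a^2) tr(b) - tr(a^-1 b^3 a^2 b)  (eliminate b^-1) = -x^2*y^3*z + x^3*y^2 + x*y^4 + x*y^2*z^2 + x^2*y*z - x^3 - 5*x*y^2 - x*z^2 + y*z + 3*x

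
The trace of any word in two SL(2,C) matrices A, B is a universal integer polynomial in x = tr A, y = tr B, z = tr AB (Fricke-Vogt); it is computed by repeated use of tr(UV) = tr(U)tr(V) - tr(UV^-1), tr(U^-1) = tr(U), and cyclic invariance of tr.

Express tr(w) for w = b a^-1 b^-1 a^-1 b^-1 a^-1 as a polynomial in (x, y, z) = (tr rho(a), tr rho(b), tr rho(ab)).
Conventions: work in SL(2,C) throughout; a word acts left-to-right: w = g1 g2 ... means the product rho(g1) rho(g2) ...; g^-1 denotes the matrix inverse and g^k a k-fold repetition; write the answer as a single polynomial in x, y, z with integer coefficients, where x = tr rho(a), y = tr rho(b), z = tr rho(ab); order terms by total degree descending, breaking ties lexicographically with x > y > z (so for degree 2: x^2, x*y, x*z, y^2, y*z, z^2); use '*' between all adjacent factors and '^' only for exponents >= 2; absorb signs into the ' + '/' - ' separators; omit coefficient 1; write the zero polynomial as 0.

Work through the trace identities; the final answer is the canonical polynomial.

trace(a^-1) = trace(a) = x
trace(a b a) = trace(a) * trace(b a) - trace(b)  (reduce the a square) = x*z - y
trace(a b a b) = trace(b a) * trace(b a) - trace(1)  (split on b) = z^2 - 2
trace(b^-1 a b a) = trace(a b a) * trace(b) - trace(a b a b)  (eliminate b^-1) = x*y*z - y^2 - z^2 + 2
trace(b a^-1 b^-1 a) = trace(b^-1 a b) * trace(a) - trace(b^-1 a b a)  (eliminate a^-1) = -x*y*z + x^2 + y^2 + z^2 - 2
trace(b^-1 a^-1 b a^-1) = trace(b a^-1 b^-1) * trace(a) - trace(b a^-1 b^-1 a)  (eliminate a^-1) = x*y*z - y^2 - z^2 + 2
apply: trace(a^-1 b^-1 a^-1 b a^-1) = trace(b^-1 a^-1 b a^-1) * trace(a) - trace(b^-1 a^-1 b)  (eliminate a^-1) = x^2*y*z - x*y^2 - x*z^2 + x
trace(a^-1 b) = trace(b) * trace(a) - trace(b a)  (eliminate a^-1) = x*y - z
use: trace(a^-1 b a^-1) = trace(a^-1 b) * trace(a) - trace(a^-1 b a)  (eliminate a^-1) = x^2*y - x*z - y
use: trace(b^2 a) = trace(b) * trace(a b) - trace(a)  (reduce the b square) = y*z - x
apply: trace(b^2) = trace(b) * trace(b) - trace(1)  (reduce the b square) = y^2 - 2
use: trace(a b^2 a) = trace(a) * trace(b^2 a) - trace(b^2)  (reduce the a square) = x*y*z - x^2 - y^2 + 2
use: trace(a b^2 a b) = trace(b) * trace(a b a b) - trace(a b a)  (reduce the b square) = y*z^2 - x*z - y
apply: trace(b a b^-1 a b) = trace(a b^2 a) * trace(b) - trace(a b^2 a b)  (eliminate b^-1) = x*y^2*z - x^2*y - y^3 - y*z^2 + x*z + 3*y
use: trace(a b a b a) = trace(a) * trace(b a b a) - trace(b a b)  (reduce the a square) = x*z^2 - y*z - x
apply: trace(a b a b a b) = trace(b a) * trace(b a b a) - trace(b^-1 a^-1)  (split on b) = z^3 - 3*z
use: trace(b a b^-1 a b a) = trace(a b a b a) * trace(b) - trace(a b a b a b)  (eliminate b^-1) = x*y*z^2 - y^2*z - z^3 - x*y + 3*z
apply: trace(b a^-1 b a b^-1 a) = trace(b a b^-1 a b) * trace(a) - trace(b a b^-1 a b a)  (eliminate a^-1) = x^2*y^2*z - x^3*y - x*y^3 - 2*x*y*z^2 + x^2*z + y^2*z + z^3 + 4*x*y - 3*z
trace(b^-1 a^-1 b a^-1 b a) = trace(b a^-1 b a b^-1) * trace(a) - trace(b a^-1 b a b^-1 a)  (eliminate a^-1) = -x^2*y^2*z + x^3*y + x*y^3 + 2*x*y*z^2 - x^2*z - y^2*z - z^3 - 3*x*y + 3*z
use: trace(a^-1 b^-1 a^-1 b a^-1 b) = trace(b^-1 a^-1 b a^-1 b) * trace(a) - trace(b^-1 a^-1 b a^-1 b a)  (eliminate a^-1) = x^2*y^2*z - x*y^3 - 2*x*y*z^2 + y^2*z + z^3 + 2*x*y - 3*z
use: trace(b a^-1 b^-1 a^-1 b^-1 a^-1) = trace(a^-1 b^-1 a^-1 b a^-1) * trace(b) - trace(a^-1 b^-1 a^-1 b a^-1 b)  (eliminate b^-1) = x*y*z^2 - y^2*z - z^3 - x*y + 3*z

x*y*z^2 - y^2*z - z^3 - x*y + 3*z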